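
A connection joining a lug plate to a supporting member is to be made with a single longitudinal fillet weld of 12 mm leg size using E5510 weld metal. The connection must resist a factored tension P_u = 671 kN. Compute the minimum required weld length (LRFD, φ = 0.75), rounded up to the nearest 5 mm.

E55XX → F_EXX = 550 MPa.
Throat t_e = 0.707 × 12 = 8.484 mm.
φr_n = 0.75 × 0.6 × 550 × 8.484 × 10⁻³ = 2.1 kN/mm.
L_req = P_u / φr_n = 671 / 2.1 = 319.6 mm total.
Round up → use L = 320 mm.

L = 320 mm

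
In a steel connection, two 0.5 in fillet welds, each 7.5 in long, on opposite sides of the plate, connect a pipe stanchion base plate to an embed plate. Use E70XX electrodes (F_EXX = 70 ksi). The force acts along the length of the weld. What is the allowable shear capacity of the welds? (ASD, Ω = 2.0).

R_n/Ω ≈ 111 kip

Effective throat t_e = 0.707 × 0.5 = 0.3535 in.
Total length L = 15 in; A_we = 0.3535 × 15 = 5.302 in².
F_nw = 0.6 F_EXX = 0.6 × 70 = 42 ksi.
R_n = 42 × 5.302 = 222.7 kip; R_n/Ω = 222.7/2.0 = 111.4 kip.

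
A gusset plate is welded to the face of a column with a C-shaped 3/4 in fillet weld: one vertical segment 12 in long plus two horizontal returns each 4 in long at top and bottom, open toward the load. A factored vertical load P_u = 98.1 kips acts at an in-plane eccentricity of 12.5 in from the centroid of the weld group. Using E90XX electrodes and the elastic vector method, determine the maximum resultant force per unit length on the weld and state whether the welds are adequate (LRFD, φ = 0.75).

f_max ≈ 20.8 kip/in; adequate

E90XX → F_EXX = 90 ksi.
Total weld length L_w = 20 in. Treat welds as unit-width lines.
Centroid: x̄ = 2×4×2 / 20 = 0.8 in from the vertical weld.
Polar moment about centroid: J = I_x + I_y = [12³/12 + 2×4×6²] + [12×0.8² + 2(4³/12 + 4×1.2²)] = 461.9 in³.
Direct shear f_v = P/L_w = 98.1 / 20 = 4.905 kip/in (vertical).
Torsion M = P·e = 98.1 × 12.5 = 1226.2 kip·in.
Critical point at (x, y) = (3.2, 6) from centroid. f_tx = M·y/J = 15.93 kip/in; f_ty = M·x/J = 8.496 kip/in.
Resultant f_max = √[f_tx² + (f_v + f_ty)²] = √[15.93² + (4.905 + 8.496)²] = 20.82 kip/in.
Capacity per unit length: φr_n = 0.75 × 0.6 × 90 × (0.707 × 0.75) = 21.48 kip/in.
20.82 ≤ 21.48 → adequate.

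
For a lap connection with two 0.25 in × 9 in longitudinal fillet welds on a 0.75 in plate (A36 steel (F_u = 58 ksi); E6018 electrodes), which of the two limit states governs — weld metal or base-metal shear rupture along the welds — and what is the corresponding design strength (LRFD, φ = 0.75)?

E60XX → F_EXX = 60 ksi.
t_e = 0.707 × 0.25 = 0.1767 in; L = 18 in.
Weld metal: φR_n = 0.75 × 0.6 × 60 × 0.1767 × 18 = 85.9 kip.
Base metal (shear rupture): φR_n = 0.75 × 0.6 × 58 × 0.75 × 18 = 352.3 kip.
Governing: weld metal.

φR_n ≈ 85.9 kip (weld metal governs)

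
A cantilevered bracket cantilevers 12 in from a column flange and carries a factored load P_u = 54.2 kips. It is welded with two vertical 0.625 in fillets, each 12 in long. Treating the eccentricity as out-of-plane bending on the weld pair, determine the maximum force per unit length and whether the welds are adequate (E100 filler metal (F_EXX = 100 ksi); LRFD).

f_max ≈ 13.7 kip/in; adequate

L_w = 2 × 12 = 24 in; section modulus (unit throat) S = 2 × L²/6 = 48 in².
Direct shear f_v = P/L_w = 54.2/24 = 2.258 kip/in.
Moment M = P × e = 54.2 × 12 = 650.4 kip·in; bending f_b = M/S = 13.55 kip/in.
f_max = √(f_v² + f_b²) = √(2.258² + 13.55²) = 13.74 kip/in.
φr_n = 0.75 × 0.6 × 100 × (0.707 × 0.625) = 19.88 kip/in → adequate.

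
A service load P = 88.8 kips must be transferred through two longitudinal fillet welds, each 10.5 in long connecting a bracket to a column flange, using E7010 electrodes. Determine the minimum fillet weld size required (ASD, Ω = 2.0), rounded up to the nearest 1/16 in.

E70XX → F_EXX = 70 ksi.
Total weld length L = 21 in.
Required throat t_e = P × Ω / (0.6 F_EXX × L) = 88.8 × 2.0 / (0.6 × 70 × 21) = 0.2014 in.
Required leg w = t_e / 0.707 = 0.2848 in → use 5/16 in.

w = 5/16 in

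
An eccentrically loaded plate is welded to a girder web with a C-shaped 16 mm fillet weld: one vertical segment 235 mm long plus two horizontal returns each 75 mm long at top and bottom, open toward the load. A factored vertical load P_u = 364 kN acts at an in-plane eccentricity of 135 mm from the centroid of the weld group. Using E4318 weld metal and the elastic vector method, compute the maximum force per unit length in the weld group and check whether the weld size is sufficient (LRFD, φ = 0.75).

E43XX → F_EXX = 430 MPa.
Total weld length L_w = 385 mm. Treat welds as unit-width lines.
Centroid: x̄ = 2×75×37.5 / 385 = 14.61 mm from the vertical weld.
Polar moment about centroid: J = I_x + I_y = [235³/12 + 2×75×117.5²] + [235×14.61² + 2(75³/12 + 75×22.89²)] = 3351000 mm³.
Direct shear f_v = P/L_w = 364×10³ / 385 = 945.5 N/mm (vertical).
Torsion M = P·e = 364×10³ × 135 = 49140000 N·mm.
Critical point at (x, y) = (60.39, 117.5) from centroid. f_tx = M·y/J = 1723 N/mm; f_ty = M·x/J = 885.4 N/mm.
Resultant f_max = √[f_tx² + (f_v + f_ty)²] = √[1723² + (945.5 + 885.4)²] = 2514 N/mm.
Capacity per unit length: φr_n = 0.75 × 0.6 × 430 × (0.707 × 16) = 2189 N/mm.
2514 > 2189 → NOT adequate.

f_max ≈ 2510 N/mm; NOT adequate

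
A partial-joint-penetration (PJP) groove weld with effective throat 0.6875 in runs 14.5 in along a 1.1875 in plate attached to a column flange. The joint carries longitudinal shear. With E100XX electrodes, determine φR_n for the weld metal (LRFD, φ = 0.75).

φR_n ≈ 449 kips

E100XX → F_EXX = 100 ksi.
Effective throat (given) t_e = 0.6875 in.
A_we = 0.6875 × 14.5 = 9.969 in².
F_nw = 0.6 F_EXX = 60 ksi.
φR_n = 0.75 × 60 × 9.969 = 448.6 kips.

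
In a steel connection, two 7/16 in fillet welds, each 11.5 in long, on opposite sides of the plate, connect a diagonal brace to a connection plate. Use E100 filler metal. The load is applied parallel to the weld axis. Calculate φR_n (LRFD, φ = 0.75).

E100XX → F_EXX = 100 ksi.
Effective throat t_e = 0.707 × 0.4375 = 0.3093 in.
Total length L = 23 in; A_we = 0.3093 × 23 = 7.114 in².
F_nw = 0.6 F_EXX = 0.6 × 100 = 60 ksi.
φR_n = 0.75 × 60 × 7.114 = 320.1 kip.

φR_n ≈ 320 kip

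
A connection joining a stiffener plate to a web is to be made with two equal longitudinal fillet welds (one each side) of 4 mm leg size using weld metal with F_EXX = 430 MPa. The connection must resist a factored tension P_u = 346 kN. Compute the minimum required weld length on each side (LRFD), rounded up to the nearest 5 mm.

Throat t_e = 0.707 × 4 = 2.828 mm.
φr_n = 0.75 × 0.6 × 430 × 2.828 × 10⁻³ = 0.5472 kN/mm.
L_req = P_u / φr_n = 346 / 0.5472 = 632.3 mm total.
Per side: 632.3 / 2 = 316.1 mm.
Round up → use L = 320 mm on each side.

L = 320 mm on each side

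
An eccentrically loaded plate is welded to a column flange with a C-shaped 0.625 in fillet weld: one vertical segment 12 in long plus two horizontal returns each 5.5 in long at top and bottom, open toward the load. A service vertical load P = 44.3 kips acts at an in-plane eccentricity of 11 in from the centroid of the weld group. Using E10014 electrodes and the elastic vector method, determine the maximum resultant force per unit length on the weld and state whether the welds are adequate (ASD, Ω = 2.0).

f_max ≈ 7.11 kip/in; adequate

E100XX → F_EXX = 100 ksi.
Total weld length L_w = 23 in. Treat welds as unit-width lines.
Centroid: x̄ = 2×5.5×2.75 / 23 = 1.315 in from the vertical weld.
Polar moment about centroid: J = I_x + I_y = [12³/12 + 2×5.5×6²] + [12×1.315² + 2(5.5³/12 + 5.5×1.435²)] = 611.1 in³.
Direct shear f_v = P/L_w = 44.3 / 23 = 1.926 kip/in (vertical).
Torsion M = P·e = 44.3 × 11 = 487.3 kip·in.
Critical point at (x, y) = (4.185, 6) from centroid. f_tx = M·y/J = 4.784 kip/in; f_ty = M·x/J = 3.337 kip/in.
Resultant f_max = √[f_tx² + (f_v + f_ty)²] = √[4.784² + (1.926 + 3.337)²] = 7.112 kip/in.
Capacity per unit length: r_n/Ω = (1/2.0) × 0.6 × 100 × (0.707 × 0.625) = 13.26 kip/in.
7.112 ≤ 13.26 → adequate.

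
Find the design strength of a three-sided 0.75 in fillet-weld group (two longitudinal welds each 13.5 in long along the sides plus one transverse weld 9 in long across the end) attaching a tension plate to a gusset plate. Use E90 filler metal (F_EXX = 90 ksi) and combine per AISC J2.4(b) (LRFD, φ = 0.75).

φR_n ≈ 783 kips

t_e = 0.707 × 0.75 = 0.5302 in.
R_nwl = 0.6 × 90 × 0.5302 × 27 = 773.1 kips (longitudinal, 2 welds).
R_nwt = 0.6 × 90 × 0.5302 × 9 = 257.7 kips (transverse, base value).
(i) R_nwl + R_nwt = 1031 kips; (ii) 0.85 R_nwl + 1.5 R_nwt = 1044 kips.
R_n = max = 1044 kips [governs: (ii)]; φR_n = 782.8 kips.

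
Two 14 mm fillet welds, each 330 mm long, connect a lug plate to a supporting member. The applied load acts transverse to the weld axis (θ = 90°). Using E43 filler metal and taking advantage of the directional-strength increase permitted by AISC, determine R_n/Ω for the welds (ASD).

E43XX → F_EXX = 430 MPa.
t_e = 0.707 × 14 = 9.898 mm; A_we = 9.898 × 660 = 6533 mm².
Directional factor: 1.0 + 0.5 sin^1.5(90°) = 1.5.
F_nw = 0.6 × 430 × 1.5 = 387 MPa.
R_n/Ω = (387 × 6533) / 2.0 × 10⁻³ = 1264 kN.

R_n/Ω ≈ 1260 kN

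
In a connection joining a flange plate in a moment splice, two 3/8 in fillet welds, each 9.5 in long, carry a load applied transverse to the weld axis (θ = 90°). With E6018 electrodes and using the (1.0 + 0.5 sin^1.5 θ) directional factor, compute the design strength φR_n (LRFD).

φR_n ≈ 204 kips

E60XX → F_EXX = 60 ksi.
t_e = 0.707 × 0.375 = 0.2651 in; A_we = 0.2651 × 19 = 5.037 in².
Directional factor: 1.0 + 0.5 sin^1.5(90°) = 1.5.
F_nw = 0.6 × 60 × 1.5 = 54 ksi.
φR_n = 0.75 × 54 × 5.037 = 204 kips.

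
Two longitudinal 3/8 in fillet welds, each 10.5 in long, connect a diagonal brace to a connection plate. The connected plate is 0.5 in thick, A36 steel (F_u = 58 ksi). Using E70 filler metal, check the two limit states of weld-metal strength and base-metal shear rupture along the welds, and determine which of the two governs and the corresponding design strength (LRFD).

E70XX → F_EXX = 70 ksi.
t_e = 0.707 × 0.375 = 0.2651 in; L = 21 in.
Weld metal: φR_n = 0.75 × 0.6 × 70 × 0.2651 × 21 = 175.4 kips.
Base metal (shear rupture): φR_n = 0.75 × 0.6 × 58 × 0.5 × 21 = 274 kips.
Governing: weld metal.

φR_n ≈ 175 kips (weld metal governs)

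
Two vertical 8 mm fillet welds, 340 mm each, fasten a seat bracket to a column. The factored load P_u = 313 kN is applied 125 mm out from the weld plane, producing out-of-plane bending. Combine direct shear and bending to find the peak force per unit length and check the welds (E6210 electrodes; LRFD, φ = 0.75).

f_max ≈ 1110 N/mm; adequate

E62XX → F_EXX = 620 MPa.
L_w = 2 × 340 = 680 mm; section modulus (unit throat) S = 2 × L²/6 = 38530 mm².
Direct shear f_v = P/L_w = 313×10³/680 = 460.3 N/mm.
Moment M = P × e = 313×10³ × 125 = 39125000 N·mm; bending f_b = M/S = 1015 N/mm.
f_max = √(f_v² + f_b²) = √(460.3² + 1015²) = 1115 N/mm.
φr_n = 0.75 × 0.6 × 620 × (0.707 × 8) = 1578 N/mm → adequate.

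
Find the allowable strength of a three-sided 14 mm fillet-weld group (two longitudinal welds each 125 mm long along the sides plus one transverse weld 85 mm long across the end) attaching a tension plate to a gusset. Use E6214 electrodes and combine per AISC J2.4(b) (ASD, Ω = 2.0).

R_n/Ω ≈ 626 kN

E62XX → F_EXX = 620 MPa.
t_e = 0.707 × 14 = 9.898 mm.
R_nwl = 0.6 × 620 × 9.898 × 250 × 10⁻³ = 920.5 kN (longitudinal, 2 welds).
R_nwt = 0.6 × 620 × 9.898 × 85 × 10⁻³ = 313 kN (transverse, base value).
(i) R_nwl + R_nwt = 1233 kN; (ii) 0.85 R_nwl + 1.5 R_nwt = 1252 kN.
R_n = max = 1252 kN [governs: (ii)]; R_n/Ω = 625.9 kN.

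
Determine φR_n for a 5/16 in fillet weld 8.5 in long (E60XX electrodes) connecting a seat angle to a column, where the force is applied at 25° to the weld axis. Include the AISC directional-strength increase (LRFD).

φR_n ≈ 57.7 kip

E60XX → F_EXX = 60 ksi.
t_e = 0.707 × 0.3125 = 0.2209 in; A_we = 0.2209 × 8.5 = 1.878 in².
Directional factor: 1.0 + 0.5 sin^1.5(25°) = 1.137.
F_nw = 0.6 × 60 × 1.137 = 40.95 ksi.
φR_n = 0.75 × 40.95 × 1.878 = 57.67 kip.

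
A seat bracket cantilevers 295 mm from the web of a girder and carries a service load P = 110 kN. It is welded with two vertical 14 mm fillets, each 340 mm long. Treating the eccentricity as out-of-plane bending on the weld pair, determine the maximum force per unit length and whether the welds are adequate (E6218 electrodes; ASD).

E62XX → F_EXX = 620 MPa.
L_w = 2 × 340 = 680 mm; section modulus (unit throat) S = 2 × L²/6 = 38530 mm².
Direct shear f_v = P/L_w = 110×10³/680 = 161.8 N/mm.
Moment M = P × e = 110×10³ × 295 = 32450000 N·mm; bending f_b = M/S = 842.1 N/mm.
f_max = √(f_v² + f_b²) = √(161.8² + 842.1²) = 857.5 N/mm.
r_n/Ω = (1/2.0) × 0.6 × 620 × (0.707 × 14) = 1841 N/mm → adequate.

f_max ≈ 858 N/mm; adequate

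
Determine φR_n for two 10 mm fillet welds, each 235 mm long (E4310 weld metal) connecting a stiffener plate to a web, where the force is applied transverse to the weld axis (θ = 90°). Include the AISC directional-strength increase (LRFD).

φR_n ≈ 964 kN

E43XX → F_EXX = 430 MPa.
t_e = 0.707 × 10 = 7.07 mm; A_we = 7.07 × 470 = 3323 mm².
Directional factor: 1.0 + 0.5 sin^1.5(90°) = 1.5.
F_nw = 0.6 × 430 × 1.5 = 387 MPa.
φR_n = 0.75 × 387 × 3323 × 10⁻³ = 964.5 kN.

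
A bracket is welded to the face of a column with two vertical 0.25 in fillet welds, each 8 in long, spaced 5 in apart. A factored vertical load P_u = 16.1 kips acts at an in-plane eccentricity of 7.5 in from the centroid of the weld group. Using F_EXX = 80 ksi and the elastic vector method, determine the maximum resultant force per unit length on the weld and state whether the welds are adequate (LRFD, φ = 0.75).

f_max ≈ 3.71 kip/in; adequate

Total weld length L_w = 16 in. Treat welds as unit-width lines.
Polar moment about centroid: J = 2[d³/12 + d(b/2)²] = 2[8³/12 + 8×2.5²] = 185.3 in³.
Direct shear f_v = P/L_w = 16.1 / 16 = 1.006 kip/in (vertical).
Torsion M = P·e = 16.1 × 7.5 = 120.75 kip·in.
Critical point at (x, y) = (2.5, 4) from centroid. f_tx = M·y/J = 2.606 kip/in; f_ty = M·x/J = 1.629 kip/in.
Resultant f_max = √[f_tx² + (f_v + f_ty)²] = √[2.606² + (1.006 + 1.629)²] = 3.706 kip/in.
Capacity per unit length: φr_n = 0.75 × 0.6 × 80 × (0.707 × 0.25) = 6.363 kip/in.
3.706 ≤ 6.363 → adequate.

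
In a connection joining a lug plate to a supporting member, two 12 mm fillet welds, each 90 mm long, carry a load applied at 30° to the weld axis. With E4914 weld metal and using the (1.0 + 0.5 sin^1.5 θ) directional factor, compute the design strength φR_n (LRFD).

φR_n ≈ 396 kN

E49XX → F_EXX = 490 MPa.
t_e = 0.707 × 12 = 8.484 mm; A_we = 8.484 × 180 = 1527 mm².
Directional factor: 1.0 + 0.5 sin^1.5(30°) = 1.177.
F_nw = 0.6 × 490 × 1.177 = 346 MPa.
φR_n = 0.75 × 346 × 1527 × 10⁻³ = 396.3 kN.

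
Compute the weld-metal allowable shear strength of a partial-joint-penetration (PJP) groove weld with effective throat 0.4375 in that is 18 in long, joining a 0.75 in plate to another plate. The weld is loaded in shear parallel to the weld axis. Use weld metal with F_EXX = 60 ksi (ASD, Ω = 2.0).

R_n/Ω ≈ 142 kips

Effective throat (given) t_e = 0.4375 in.
A_we = 0.4375 × 18 = 7.875 in².
F_nw = 0.6 F_EXX = 36 ksi.
R_n/Ω = (36 × 7.875) / 2.0 = 141.8 kips.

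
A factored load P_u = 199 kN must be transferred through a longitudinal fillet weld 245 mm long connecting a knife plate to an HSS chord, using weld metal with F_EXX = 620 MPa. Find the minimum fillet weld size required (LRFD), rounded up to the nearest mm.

Total weld length L = 245 mm.
Required throat t_e = P_u / (φ × 0.6 F_EXX × L) = 199 / (0.75 × 0.6 × 620 × 245 × 10⁻³) = 2.911 mm.
Required leg w = t_e / 0.707 = 4.118 mm → use 5 mm.

w = 5 mm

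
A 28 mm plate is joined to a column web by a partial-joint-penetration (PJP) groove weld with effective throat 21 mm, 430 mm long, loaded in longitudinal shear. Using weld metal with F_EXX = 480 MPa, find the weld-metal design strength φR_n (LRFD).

φR_n ≈ 1950 kN

Effective throat (given) t_e = 21 mm.
A_we = 21 × 430 = 9030 mm².
F_nw = 0.6 F_EXX = 288 MPa.
φR_n = 0.75 × 288 × 9030 × 10⁻³ = 1950 kN.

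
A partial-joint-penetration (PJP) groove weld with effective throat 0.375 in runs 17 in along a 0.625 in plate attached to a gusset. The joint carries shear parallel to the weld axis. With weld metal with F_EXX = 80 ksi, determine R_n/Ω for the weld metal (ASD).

R_n/Ω ≈ 153 kip

Effective throat (given) t_e = 0.375 in.
A_we = 0.375 × 17 = 6.375 in².
F_nw = 0.6 F_EXX = 48 ksi.
R_n/Ω = (48 × 6.375) / 2.0 = 153 kip.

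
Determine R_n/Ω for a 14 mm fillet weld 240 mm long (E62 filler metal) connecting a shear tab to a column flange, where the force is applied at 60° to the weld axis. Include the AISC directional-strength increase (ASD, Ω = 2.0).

E62XX → F_EXX = 620 MPa.
t_e = 0.707 × 14 = 9.898 mm; A_we = 9.898 × 240 = 2376 mm².
Directional factor: 1.0 + 0.5 sin^1.5(60°) = 1.403.
F_nw = 0.6 × 620 × 1.403 = 521.9 MPa.
R_n/Ω = (521.9 × 2376) / 2.0 × 10⁻³ = 619.9 kN.

R_n/Ω ≈ 620 kN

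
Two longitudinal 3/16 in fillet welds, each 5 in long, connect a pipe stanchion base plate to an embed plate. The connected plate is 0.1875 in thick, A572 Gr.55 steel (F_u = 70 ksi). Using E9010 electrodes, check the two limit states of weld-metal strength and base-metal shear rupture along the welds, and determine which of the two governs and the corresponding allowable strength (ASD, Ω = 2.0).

E90XX → F_EXX = 90 ksi.
t_e = 0.707 × 0.1875 = 0.1326 in; L = 10 in.
Weld metal: R_n/Ω = (1/2.0) × 0.6 × 90 × 0.1326 × 10 = 35.79 kip.
Base metal (shear rupture): R_n/Ω = (1/2.0) × 0.6 × 70 × 0.1875 × 10 = 39.38 kip.
Governing: weld metal.

R_n/Ω ≈ 35.8 kip (weld metal governs)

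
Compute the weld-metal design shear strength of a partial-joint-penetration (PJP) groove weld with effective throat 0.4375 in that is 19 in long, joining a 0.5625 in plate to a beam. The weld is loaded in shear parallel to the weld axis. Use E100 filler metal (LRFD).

φR_n ≈ 374 kips

E100XX → F_EXX = 100 ksi.
Effective throat (given) t_e = 0.4375 in.
A_we = 0.4375 × 19 = 8.312 in².
F_nw = 0.6 F_EXX = 60 ksi.
φR_n = 0.75 × 60 × 8.312 = 374.1 kips.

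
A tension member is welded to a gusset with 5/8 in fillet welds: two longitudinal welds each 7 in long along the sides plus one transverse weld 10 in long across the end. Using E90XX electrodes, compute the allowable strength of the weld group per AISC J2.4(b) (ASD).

R_n/Ω ≈ 321 kip

E90XX → F_EXX = 90 ksi.
t_e = 0.707 × 0.625 = 0.4419 in.
R_nwl = 0.6 × 90 × 0.4419 × 14 = 334.1 kip (longitudinal, 2 welds).
R_nwt = 0.6 × 90 × 0.4419 × 10 = 238.6 kip (transverse, base value).
(i) R_nwl + R_nwt = 572.7 kip; (ii) 0.85 R_nwl + 1.5 R_nwt = 641.9 kip.
R_n = max = 641.9 kip [governs: (ii)]; R_n/Ω = 320.9 kip.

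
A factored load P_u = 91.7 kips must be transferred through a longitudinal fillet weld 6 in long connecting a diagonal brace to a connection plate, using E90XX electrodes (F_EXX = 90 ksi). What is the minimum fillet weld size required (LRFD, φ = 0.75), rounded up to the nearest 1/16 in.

Total weld length L = 6 in.
Required throat t_e = P_u / (φ × 0.6 F_EXX × L) = 91.7 / (0.75 × 0.6 × 90 × 6) = 0.3774 in.
Required leg w = t_e / 0.707 = 0.5338 in → use 9/16 in.

w = 9/16 in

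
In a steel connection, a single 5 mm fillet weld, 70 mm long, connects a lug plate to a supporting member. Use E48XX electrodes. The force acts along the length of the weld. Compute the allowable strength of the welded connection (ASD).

E48XX → F_EXX = 480 MPa.
Effective throat t_e = 0.707 × 5 = 3.535 mm.
Total length L = 70 mm; A_we = 3.535 × 70 = 247.4 mm².
F_nw = 0.6 F_EXX = 0.6 × 480 = 288 MPa.
R_n = 288 × 247.4 × 10⁻³ = 71.27 kN; R_n/Ω = 71.27/2.0 = 35.63 kN.

R_n/Ω ≈ 35.6 kN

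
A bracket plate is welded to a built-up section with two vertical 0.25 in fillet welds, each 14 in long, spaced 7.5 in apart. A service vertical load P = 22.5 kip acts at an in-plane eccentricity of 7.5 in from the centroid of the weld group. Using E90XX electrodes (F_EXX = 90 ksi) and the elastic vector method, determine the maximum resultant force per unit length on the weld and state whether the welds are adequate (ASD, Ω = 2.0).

Total weld length L_w = 28 in. Treat welds as unit-width lines.
Polar moment about centroid: J = 2[d³/12 + d(b/2)²] = 2[14³/12 + 14×3.75²] = 851.1 in³.
Direct shear f_v = P/L_w = 22.5 / 28 = 0.8036 kip/in (vertical).
Torsion M = P·e = 22.5 × 7.5 = 168.75 kip·in.
Critical point at (x, y) = (3.75, 7) from centroid. f_tx = M·y/J = 1.388 kip/in; f_ty = M·x/J = 0.7435 kip/in.
Resultant f_max = √[f_tx² + (f_v + f_ty)²] = √[1.388² + (0.8036 + 0.7435)²] = 2.078 kip/in.
Capacity per unit length: r_n/Ω = (1/2.0) × 0.6 × 90 × (0.707 × 0.25) = 4.772 kip/in.
2.078 ≤ 4.772 → adequate.

f_max ≈ 2.08 kip/in; adequate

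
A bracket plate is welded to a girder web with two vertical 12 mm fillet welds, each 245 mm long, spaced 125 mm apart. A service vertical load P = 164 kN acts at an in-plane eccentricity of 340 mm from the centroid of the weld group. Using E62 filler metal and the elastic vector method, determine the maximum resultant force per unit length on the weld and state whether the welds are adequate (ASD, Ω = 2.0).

E62XX → F_EXX = 620 MPa.
Total weld length L_w = 490 mm. Treat welds as unit-width lines.
Polar moment about centroid: J = 2[d³/12 + d(b/2)²] = 2[245³/12 + 245×62.5²] = 4365000 mm³.
Direct shear f_v = P/L_w = 164×10³ / 490 = 334.7 N/mm (vertical).
Torsion M = P·e = 164×10³ × 340 = 55760000 N·mm.
Critical point at (x, y) = (62.5, 122.5) from centroid. f_tx = M·y/J = 1565 N/mm; f_ty = M·x/J = 798.4 N/mm.
Resultant f_max = √[f_tx² + (f_v + f_ty)²] = √[1565² + (334.7 + 798.4)²] = 1932 N/mm.
Capacity per unit length: r_n/Ω = (1/2.0) × 0.6 × 620 × (0.707 × 12) = 1578 N/mm.
1932 > 1578 → NOT adequate.

f_max ≈ 1930 N/mm; NOT adequate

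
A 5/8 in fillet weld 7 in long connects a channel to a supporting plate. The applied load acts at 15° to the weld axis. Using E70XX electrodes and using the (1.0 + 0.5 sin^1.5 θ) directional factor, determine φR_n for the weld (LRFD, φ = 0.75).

φR_n ≈ 104 kip

E70XX → F_EXX = 70 ksi.
t_e = 0.707 × 0.625 = 0.4419 in; A_we = 0.4419 × 7 = 3.093 in².
Directional factor: 1.0 + 0.5 sin^1.5(15°) = 1.066.
F_nw = 0.6 × 70 × 1.066 = 44.77 ksi.
φR_n = 0.75 × 44.77 × 3.093 = 103.8 kip.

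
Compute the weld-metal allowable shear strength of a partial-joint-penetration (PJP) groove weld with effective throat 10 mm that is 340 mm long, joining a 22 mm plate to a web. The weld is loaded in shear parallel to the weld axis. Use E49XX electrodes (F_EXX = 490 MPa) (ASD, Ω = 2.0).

R_n/Ω ≈ 500 kN

Effective throat (given) t_e = 10 mm.
A_we = 10 × 340 = 3400 mm².
F_nw = 0.6 F_EXX = 294 MPa.
R_n/Ω = (294 × 3400) / 2.0 × 10⁻³ = 499.8 kN.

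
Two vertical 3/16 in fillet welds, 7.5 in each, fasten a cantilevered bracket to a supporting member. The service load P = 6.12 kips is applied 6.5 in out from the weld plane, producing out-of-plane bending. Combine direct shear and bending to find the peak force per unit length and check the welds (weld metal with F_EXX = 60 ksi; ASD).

L_w = 2 × 7.5 = 15 in; section modulus (unit throat) S = 2 × L²/6 = 18.75 in².
Direct shear f_v = P/L_w = 6.12/15 = 0.408 kip/in.
Moment M = P × e = 6.12 × 6.5 = 39.78 kip·in; bending f_b = M/S = 2.122 kip/in.
f_max = √(f_v² + f_b²) = √(0.408² + 2.122²) = 2.16 kip/in.
r_n/Ω = (1/2.0) × 0.6 × 60 × (0.707 × 0.1875) = 2.386 kip/in → adequate.

f_max ≈ 2.16 kip/in; adequate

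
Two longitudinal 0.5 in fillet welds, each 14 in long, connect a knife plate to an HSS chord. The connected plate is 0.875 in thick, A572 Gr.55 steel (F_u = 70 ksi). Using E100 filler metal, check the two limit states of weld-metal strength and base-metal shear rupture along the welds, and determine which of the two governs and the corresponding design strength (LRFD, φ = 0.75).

E100XX → F_EXX = 100 ksi.
t_e = 0.707 × 0.5 = 0.3535 in; L = 28 in.
Weld metal: φR_n = 0.75 × 0.6 × 100 × 0.3535 × 28 = 445.4 kip.
Base metal (shear rupture): φR_n = 0.75 × 0.6 × 70 × 0.875 × 28 = 771.8 kip.
Governing: weld metal.

φR_n ≈ 445 kip (weld metal governs)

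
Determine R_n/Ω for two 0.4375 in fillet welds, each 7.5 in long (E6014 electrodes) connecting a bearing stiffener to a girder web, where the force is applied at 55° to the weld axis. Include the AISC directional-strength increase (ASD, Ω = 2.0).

R_n/Ω ≈ 114 kips

E60XX → F_EXX = 60 ksi.
t_e = 0.707 × 0.4375 = 0.3093 in; A_we = 0.3093 × 15 = 4.64 in².
Directional factor: 1.0 + 0.5 sin^1.5(55°) = 1.371.
F_nw = 0.6 × 60 × 1.371 = 49.35 ksi.
R_n/Ω = (49.35 × 4.64) / 2.0 = 114.5 kips.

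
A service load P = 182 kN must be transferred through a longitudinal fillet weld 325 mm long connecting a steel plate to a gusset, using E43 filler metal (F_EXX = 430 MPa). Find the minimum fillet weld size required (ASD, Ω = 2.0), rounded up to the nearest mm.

w = 7 mm

Total weld length L = 325 mm.
Required throat t_e = P × Ω / (0.6 F_EXX × L) = 182 × 2.0 / (0.6 × 430 × 325 × 10⁻³) = 4.341 mm.
Required leg w = t_e / 0.707 = 6.14 mm → use 7 mm.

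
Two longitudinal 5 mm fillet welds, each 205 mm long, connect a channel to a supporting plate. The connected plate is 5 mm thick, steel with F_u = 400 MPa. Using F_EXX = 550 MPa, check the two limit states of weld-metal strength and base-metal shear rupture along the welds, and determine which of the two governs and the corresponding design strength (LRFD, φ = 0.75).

t_e = 0.707 × 5 = 3.535 mm; L = 410 mm.
Weld metal: φR_n = 0.75 × 0.6 × 550 × 3.535 × 410 × 10⁻³ = 358.7 kN.
Base metal (shear rupture): φR_n = 0.75 × 0.6 × 400 × 5 × 410 × 10⁻³ = 369 kN.
Governing: weld metal.

φR_n ≈ 359 kN (weld metal governs)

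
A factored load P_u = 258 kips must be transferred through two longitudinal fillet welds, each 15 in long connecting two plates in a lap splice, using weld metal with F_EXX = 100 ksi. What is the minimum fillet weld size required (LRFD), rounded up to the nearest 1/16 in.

Total weld length L = 30 in.
Required throat t_e = P_u / (φ × 0.6 F_EXX × L) = 258 / (0.75 × 0.6 × 100 × 30) = 0.1911 in.
Required leg w = t_e / 0.707 = 0.2703 in → use 5/16 in.

w = 5/16 in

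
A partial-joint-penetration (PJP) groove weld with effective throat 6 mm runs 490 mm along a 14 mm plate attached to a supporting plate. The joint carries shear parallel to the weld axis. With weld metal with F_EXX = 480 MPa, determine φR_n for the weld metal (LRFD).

φR_n ≈ 635 kN

Effective throat (given) t_e = 6 mm.
A_we = 6 × 490 = 2940 mm².
F_nw = 0.6 F_EXX = 288 MPa.
φR_n = 0.75 × 288 × 2940 × 10⁻³ = 635 kN.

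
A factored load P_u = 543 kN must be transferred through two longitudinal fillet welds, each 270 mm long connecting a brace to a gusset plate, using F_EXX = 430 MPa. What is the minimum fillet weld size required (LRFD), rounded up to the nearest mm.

Total weld length L = 540 mm.
Required throat t_e = P_u / (φ × 0.6 F_EXX × L) = 543 / (0.75 × 0.6 × 430 × 540 × 10⁻³) = 5.197 mm.
Required leg w = t_e / 0.707 = 7.35 mm → use 8 mm.

w = 8 mm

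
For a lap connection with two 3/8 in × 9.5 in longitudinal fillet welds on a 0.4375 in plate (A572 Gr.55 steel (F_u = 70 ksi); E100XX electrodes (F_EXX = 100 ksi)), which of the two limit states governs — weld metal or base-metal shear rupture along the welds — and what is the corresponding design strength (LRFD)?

φR_n ≈ 227 kips (weld metal governs)

t_e = 0.707 × 0.375 = 0.2651 in; L = 19 in.
Weld metal: φR_n = 0.75 × 0.6 × 100 × 0.2651 × 19 = 226.7 kips.
Base metal (shear rupture): φR_n = 0.75 × 0.6 × 70 × 0.4375 × 19 = 261.8 kips.
Governing: weld metal.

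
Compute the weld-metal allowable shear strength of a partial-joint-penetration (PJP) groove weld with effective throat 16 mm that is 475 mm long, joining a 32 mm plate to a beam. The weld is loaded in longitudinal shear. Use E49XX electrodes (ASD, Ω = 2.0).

R_n/Ω ≈ 1120 kN

E49XX → F_EXX = 490 MPa.
Effective throat (given) t_e = 16 mm.
A_we = 16 × 475 = 7600 mm².
F_nw = 0.6 F_EXX = 294 MPa.
R_n/Ω = (294 × 7600) / 2.0 × 10⁻³ = 1117 kN.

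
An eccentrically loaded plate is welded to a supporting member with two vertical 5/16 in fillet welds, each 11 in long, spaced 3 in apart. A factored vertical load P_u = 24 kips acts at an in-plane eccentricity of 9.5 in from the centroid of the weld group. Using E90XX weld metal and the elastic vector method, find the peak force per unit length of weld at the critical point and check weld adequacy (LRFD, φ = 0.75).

f_max ≈ 5.19 kip/in; adequate

E90XX → F_EXX = 90 ksi.
Total weld length L_w = 22 in. Treat welds as unit-width lines.
Polar moment about centroid: J = 2[d³/12 + d(b/2)²] = 2[11³/12 + 11×1.5²] = 271.3 in³.
Direct shear f_v = P/L_w = 24 / 22 = 1.091 kip/in (vertical).
Torsion M = P·e = 24 × 9.5 = 228 kip·in.
Critical point at (x, y) = (1.5, 5.5) from centroid. f_tx = M·y/J = 4.622 kip/in; f_ty = M·x/J = 1.26 kip/in.
Resultant f_max = √[f_tx² + (f_v + f_ty)²] = √[4.622² + (1.091 + 1.26)²] = 5.185 kip/in.
Capacity per unit length: φr_n = 0.75 × 0.6 × 90 × (0.707 × 0.3125) = 8.948 kip/in.
5.185 ≤ 8.948 → adequate.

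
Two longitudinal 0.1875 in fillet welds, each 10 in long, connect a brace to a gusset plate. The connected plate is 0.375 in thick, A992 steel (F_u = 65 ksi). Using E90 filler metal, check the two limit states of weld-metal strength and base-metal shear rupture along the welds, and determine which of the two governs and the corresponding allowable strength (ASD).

E90XX → F_EXX = 90 ksi.
t_e = 0.707 × 0.1875 = 0.1326 in; L = 20 in.
Weld metal: R_n/Ω = (1/2.0) × 0.6 × 90 × 0.1326 × 20 = 71.58 kips.
Base metal (shear rupture): R_n/Ω = (1/2.0) × 0.6 × 65 × 0.375 × 20 = 146.2 kips.
Governing: weld metal.

R_n/Ω ≈ 71.6 kips (weld metal governs)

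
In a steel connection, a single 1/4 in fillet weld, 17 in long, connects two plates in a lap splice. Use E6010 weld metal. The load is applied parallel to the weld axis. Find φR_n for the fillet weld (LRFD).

E60XX → F_EXX = 60 ksi.
Effective throat t_e = 0.707 × 0.25 = 0.1767 in.
Total length L = 17 in; A_we = 0.1767 × 17 = 3.005 in².
F_nw = 0.6 F_EXX = 0.6 × 60 = 36 ksi.
φR_n = 0.75 × 36 × 3.005 = 81.13 kips.

φR_n ≈ 81.1 kips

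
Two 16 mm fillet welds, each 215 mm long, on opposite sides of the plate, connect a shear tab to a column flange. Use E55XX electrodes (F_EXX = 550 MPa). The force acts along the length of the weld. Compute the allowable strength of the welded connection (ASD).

Effective throat t_e = 0.707 × 16 = 11.31 mm.
Total length L = 430 mm; A_we = 11.31 × 430 = 4864 mm².
F_nw = 0.6 F_EXX = 0.6 × 550 = 330 MPa.
R_n = 330 × 4864 × 10⁻³ = 1605 kN; R_n/Ω = 1605/2.0 = 802.6 kN.

R_n/Ω ≈ 803 kN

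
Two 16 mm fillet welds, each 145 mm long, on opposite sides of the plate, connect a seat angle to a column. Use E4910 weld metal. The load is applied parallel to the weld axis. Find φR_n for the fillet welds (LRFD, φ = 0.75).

E49XX → F_EXX = 490 MPa.
Effective throat t_e = 0.707 × 16 = 11.31 mm.
Total length L = 290 mm; A_we = 11.31 × 290 = 3280 mm².
F_nw = 0.6 F_EXX = 0.6 × 490 = 294 MPa.
φR_n = 0.75 × 294 × 3280 × 10⁻³ = 723.3 kN.

φR_n ≈ 723 kN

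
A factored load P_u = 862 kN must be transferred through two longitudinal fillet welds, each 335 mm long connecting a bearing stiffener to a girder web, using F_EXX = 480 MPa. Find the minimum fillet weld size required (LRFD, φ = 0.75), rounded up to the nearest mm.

Total weld length L = 670 mm.
Required throat t_e = P_u / (φ × 0.6 F_EXX × L) = 862 / (0.75 × 0.6 × 480 × 670 × 10⁻³) = 5.956 mm.
Required leg w = t_e / 0.707 = 8.425 mm → use 9 mm.

w = 9 mm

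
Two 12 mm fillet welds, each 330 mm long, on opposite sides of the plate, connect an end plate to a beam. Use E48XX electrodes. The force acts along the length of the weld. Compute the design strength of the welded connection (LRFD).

E48XX → F_EXX = 480 MPa.
Effective throat t_e = 0.707 × 12 = 8.484 mm.
Total length L = 660 mm; A_we = 8.484 × 660 = 5599 mm².
F_nw = 0.6 F_EXX = 0.6 × 480 = 288 MPa.
φR_n = 0.75 × 288 × 5599 × 10⁻³ = 1209 kN.

φR_n ≈ 1210 kN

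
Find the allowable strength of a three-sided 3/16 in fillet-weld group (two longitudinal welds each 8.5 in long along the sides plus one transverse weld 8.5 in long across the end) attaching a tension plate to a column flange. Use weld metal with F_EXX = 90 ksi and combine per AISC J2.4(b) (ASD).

t_e = 0.707 × 0.1875 = 0.1326 in.
R_nwl = 0.6 × 90 × 0.1326 × 17 = 121.7 kip (longitudinal, 2 welds).
R_nwt = 0.6 × 90 × 0.1326 × 8.5 = 60.85 kip (transverse, base value).
(i) R_nwl + R_nwt = 182.5 kip; (ii) 0.85 R_nwl + 1.5 R_nwt = 194.7 kip.
R_n = max = 194.7 kip [governs: (ii)]; R_n/Ω = 97.35 kip.

R_n/Ω ≈ 97.4 kip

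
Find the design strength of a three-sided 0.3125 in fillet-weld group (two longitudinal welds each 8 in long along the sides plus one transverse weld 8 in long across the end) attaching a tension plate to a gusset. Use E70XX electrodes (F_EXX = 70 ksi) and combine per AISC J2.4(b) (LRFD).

t_e = 0.707 × 0.3125 = 0.2209 in.
R_nwl = 0.6 × 70 × 0.2209 × 16 = 148.5 kips (longitudinal, 2 welds).
R_nwt = 0.6 × 70 × 0.2209 × 8 = 74.23 kips (transverse, base value).
(i) R_nwl + R_nwt = 222.7 kips; (ii) 0.85 R_nwl + 1.5 R_nwt = 237.6 kips.
R_n = max = 237.6 kips [governs: (ii)]; φR_n = 178.2 kips.

φR_n ≈ 178 kips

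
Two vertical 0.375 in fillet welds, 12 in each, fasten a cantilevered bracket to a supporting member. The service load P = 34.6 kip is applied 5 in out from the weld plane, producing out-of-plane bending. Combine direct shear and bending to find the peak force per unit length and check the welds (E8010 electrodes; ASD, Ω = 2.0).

f_max ≈ 3.88 kip/in; adequate

E80XX → F_EXX = 80 ksi.
L_w = 2 × 12 = 24 in; section modulus (unit throat) S = 2 × L²/6 = 48 in².
Direct shear f_v = P/L_w = 34.6/24 = 1.442 kip/in.
Moment M = P × e = 34.6 × 5 = 173 kip·in; bending f_b = M/S = 3.604 kip/in.
f_max = √(f_v² + f_b²) = √(1.442² + 3.604²) = 3.882 kip/in.
r_n/Ω = (1/2.0) × 0.6 × 80 × (0.707 × 0.375) = 6.363 kip/in → adequate.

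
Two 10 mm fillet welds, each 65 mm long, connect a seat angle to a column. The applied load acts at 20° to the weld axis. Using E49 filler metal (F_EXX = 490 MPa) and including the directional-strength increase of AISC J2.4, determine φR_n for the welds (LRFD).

φR_n ≈ 223 kN

t_e = 0.707 × 10 = 7.07 mm; A_we = 7.07 × 130 = 919.1 mm².
Directional factor: 1.0 + 0.5 sin^1.5(20°) = 1.1.
F_nw = 0.6 × 490 × 1.1 = 323.4 MPa.
φR_n = 0.75 × 323.4 × 919.1 × 10⁻³ = 222.9 kN.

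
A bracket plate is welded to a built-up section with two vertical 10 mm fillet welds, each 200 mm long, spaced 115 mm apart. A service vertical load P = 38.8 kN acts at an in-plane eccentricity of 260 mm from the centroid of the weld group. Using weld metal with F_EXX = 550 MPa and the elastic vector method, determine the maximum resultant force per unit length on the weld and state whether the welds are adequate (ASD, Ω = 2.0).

f_max ≈ 494 N/mm; adequate

Total weld length L_w = 400 mm. Treat welds as unit-width lines.
Polar moment about centroid: J = 2[d³/12 + d(b/2)²] = 2[200³/12 + 200×57.5²] = 2656000 mm³.
Direct shear f_v = P/L_w = 38.8×10³ / 400 = 97 N/mm (vertical).
Torsion M = P·e = 38.8×10³ × 260 = 10088000 N·mm.
Critical point at (x, y) = (57.5, 100) from centroid. f_tx = M·y/J = 379.8 N/mm; f_ty = M·x/J = 218.4 N/mm.
Resultant f_max = √[f_tx² + (f_v + f_ty)²] = √[379.8² + (97 + 218.4)²] = 493.7 N/mm.
Capacity per unit length: r_n/Ω = (1/2.0) × 0.6 × 550 × (0.707 × 10) = 1167 N/mm.
493.7 ≤ 1167 → adequate.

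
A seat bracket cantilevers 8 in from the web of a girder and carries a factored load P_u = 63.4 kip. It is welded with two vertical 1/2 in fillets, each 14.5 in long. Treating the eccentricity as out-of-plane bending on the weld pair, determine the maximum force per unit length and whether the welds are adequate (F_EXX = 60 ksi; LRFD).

L_w = 2 × 14.5 = 29 in; section modulus (unit throat) S = 2 × L²/6 = 70.08 in².
Direct shear f_v = P/L_w = 63.4/29 = 2.186 kip/in.
Moment M = P × e = 63.4 × 8 = 507.2 kip·in; bending f_b = M/S = 7.237 kip/in.
f_max = √(f_v² + f_b²) = √(2.186² + 7.237²) = 7.56 kip/in.
φr_n = 0.75 × 0.6 × 60 × (0.707 × 0.5) = 9.544 kip/in → adequate.

f_max ≈ 7.56 kip/in; adequate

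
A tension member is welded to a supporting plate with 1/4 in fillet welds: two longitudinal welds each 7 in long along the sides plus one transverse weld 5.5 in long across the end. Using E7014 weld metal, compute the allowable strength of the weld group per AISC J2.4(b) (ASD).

R_n/Ω ≈ 74.8 kips

E70XX → F_EXX = 70 ksi.
t_e = 0.707 × 0.25 = 0.1767 in.
R_nwl = 0.6 × 70 × 0.1767 × 14 = 103.9 kips (longitudinal, 2 welds).
R_nwt = 0.6 × 70 × 0.1767 × 5.5 = 40.83 kips (transverse, base value).
(i) R_nwl + R_nwt = 144.8 kips; (ii) 0.85 R_nwl + 1.5 R_nwt = 149.6 kips.
R_n = max = 149.6 kips [governs: (ii)]; R_n/Ω = 74.79 kips.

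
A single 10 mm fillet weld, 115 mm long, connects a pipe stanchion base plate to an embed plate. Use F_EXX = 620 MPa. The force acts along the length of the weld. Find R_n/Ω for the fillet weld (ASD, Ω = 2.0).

R_n/Ω ≈ 151 kN

Effective throat t_e = 0.707 × 10 = 7.07 mm.
Total length L = 115 mm; A_we = 7.07 × 115 = 813 mm².
F_nw = 0.6 F_EXX = 0.6 × 620 = 372 MPa.
R_n = 372 × 813 × 10⁻³ = 302.5 kN; R_n/Ω = 302.5/2.0 = 151.2 kN.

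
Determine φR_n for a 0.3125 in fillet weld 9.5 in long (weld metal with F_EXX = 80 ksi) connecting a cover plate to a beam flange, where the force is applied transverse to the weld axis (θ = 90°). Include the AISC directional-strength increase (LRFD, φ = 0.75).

φR_n ≈ 113 kips

t_e = 0.707 × 0.3125 = 0.2209 in; A_we = 0.2209 × 9.5 = 2.099 in².
Directional factor: 1.0 + 0.5 sin^1.5(90°) = 1.5.
F_nw = 0.6 × 80 × 1.5 = 72 ksi.
φR_n = 0.75 × 72 × 2.099 = 113.3 kips.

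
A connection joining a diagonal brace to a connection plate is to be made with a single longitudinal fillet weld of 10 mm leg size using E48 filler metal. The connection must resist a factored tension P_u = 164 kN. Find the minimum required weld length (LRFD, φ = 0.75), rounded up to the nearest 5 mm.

E48XX → F_EXX = 480 MPa.
Throat t_e = 0.707 × 10 = 7.07 mm.
φr_n = 0.75 × 0.6 × 480 × 7.07 × 10⁻³ = 1.527 kN/mm.
L_req = P_u / φr_n = 164 / 1.527 = 107.4 mm total.
Round up → use L = 110 mm.

L = 110 mm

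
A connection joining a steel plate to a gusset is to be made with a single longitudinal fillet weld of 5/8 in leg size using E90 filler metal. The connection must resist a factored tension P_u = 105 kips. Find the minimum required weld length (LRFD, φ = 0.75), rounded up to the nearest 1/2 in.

L = 6 in

E90XX → F_EXX = 90 ksi.
Throat t_e = 0.707 × 0.625 = 0.4419 in.
φr_n = 0.75 × 0.6 × 90 × 0.4419 = 17.9 kips/in.
L_req = P_u / φr_n = 105 / 17.9 = 5.867 in total.
Round up → use L = 6 in.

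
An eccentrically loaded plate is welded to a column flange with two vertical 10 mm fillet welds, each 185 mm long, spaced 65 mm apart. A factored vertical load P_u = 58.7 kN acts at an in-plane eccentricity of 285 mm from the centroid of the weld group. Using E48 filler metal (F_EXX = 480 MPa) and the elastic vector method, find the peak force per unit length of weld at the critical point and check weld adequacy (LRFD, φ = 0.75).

f_max ≈ 1200 N/mm; adequate

Total weld length L_w = 370 mm. Treat welds as unit-width lines.
Polar moment about centroid: J = 2[d³/12 + d(b/2)²] = 2[185³/12 + 185×32.5²] = 1446000 mm³.
Direct shear f_v = P/L_w = 58.7×10³ / 370 = 158.6 N/mm (vertical).
Torsion M = P·e = 58.7×10³ × 285 = 16730000 N·mm.
Critical point at (x, y) = (32.5, 92.5) from centroid. f_tx = M·y/J = 1070 N/mm; f_ty = M·x/J = 376 N/mm.
Resultant f_max = √[f_tx² + (f_v + f_ty)²] = √[1070² + (158.6 + 376)²] = 1196 N/mm.
Capacity per unit length: φr_n = 0.75 × 0.6 × 480 × (0.707 × 10) = 1527 N/mm.
1196 ≤ 1527 → adequate.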